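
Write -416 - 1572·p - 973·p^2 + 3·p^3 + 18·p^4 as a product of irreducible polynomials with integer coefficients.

(2·p + 13)·(3·p + 1)·(3·p + 4)·(p - 8)

Among the possible rational roots, p = -1/3 is a root, so (3·p + 1) is a factor; dividing leaves 6·p^3 - p^2 - 324·p - 416.
Next, p = -4/3 is a root, giving the factor (3·p + 4) and quotient 2·p^2 - 3·p - 104.
The remaining quadratic factors as (p - 8)(2·p + 13).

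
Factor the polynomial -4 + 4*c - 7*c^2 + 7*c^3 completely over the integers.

Group as (7*c^3 + 4*c) + (-7*c^2 - 4) = c*(7*c^2 + 4) - (7*c^2 + 4).
Both groups share the factor (7*c^2 + 4).

(c - 1)*(7*c^2 + 4)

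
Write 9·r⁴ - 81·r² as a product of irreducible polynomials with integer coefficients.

9·r²·(r + 3)·(r - 3)

Factor out 9·r², leaving r² - 9, which is a difference of two squares.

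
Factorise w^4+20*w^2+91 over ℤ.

Substitute u = w^2 to get a quadratic in u, then factor.
w^2+13 is irreducible over ℤ (always positive, so no real roots).
w^2+7 is irreducible over ℤ (always positive, so no real roots).

(w^2+13)*(w^2+7)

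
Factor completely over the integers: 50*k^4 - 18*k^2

Factor out 2*k^2, leaving 25*k^2 - 9, which is a difference of two squares.

2*k^2*(5*k + 3)*(5*k - 3)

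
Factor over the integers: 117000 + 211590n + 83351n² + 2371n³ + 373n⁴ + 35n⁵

Among the possible rational roots, n = −4/5 is a root, giving the factor (5n + 4) and quotient 7n⁴ + 69n³ + 419n² + 16335n + 29250.
Next, n = −15 is a root, so (n + 15) is a factor; dividing leaves 7n³ − 36n² + 959n + 1950.
Continuing, n = −13/7 is a root, so (7n + 13) divides it; the quotient is n² − 7n + 150.
The quadratic n² − 7n + 150 has discriminant −551 < 0 and is irreducible over ℤ.

(5n + 4)(7n + 13)(n + 15)(n² − 7n + 150)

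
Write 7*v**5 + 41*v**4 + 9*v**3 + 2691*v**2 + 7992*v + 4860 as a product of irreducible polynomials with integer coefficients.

Trying the rational-root candidates, v = -2 is a root, giving the factor (v + 2) and quotient 7*v**4 + 27*v**3 - 45*v**2 + 2781*v + 2430.
Then v = -6/7 is a root, so (7*v + 6) divides it; the quotient is v**3 + 3*v**2 - 9*v + 405.
Next, v = -9 is a root, giving the factor (v + 9) and quotient v**2 - 6*v + 45.
The quadratic v**2 - 6*v + 45 has discriminant -144 < 0 and is irreducible over ℤ.

(7*v + 6)*(v + 2)*(v + 9)*(v**2 - 6*v + 45)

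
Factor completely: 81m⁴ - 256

(3m + 4)(3m - 4)(9m² + 16)

(3m)⁴ − (4)⁴ = ((3m)² − (4)²)((3m)² + (4)²); the first factor splits again, the second (9m² + 16) is irreducible.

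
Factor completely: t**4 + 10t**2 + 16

(t**2 + 2)(t**2 + 8)

Substitute u = t**2 to get a quadratic in u, then factor.
t**2 + 2 is irreducible over ℤ (always positive, so no real roots).
t**2 + 8 is irreducible over ℤ (always positive, so no real roots).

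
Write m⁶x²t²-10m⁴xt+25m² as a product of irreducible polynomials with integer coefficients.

Pull out the common factor m², leaving m⁴x²t²-10m²xt+25.
Recognize a perfect-square trinomial with the parts 5 and m²xt.

m²(m²xt-5)²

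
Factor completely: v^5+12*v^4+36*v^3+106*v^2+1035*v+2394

(v+3)*(v+6)*(v+7)*(v^2-4*v+19)

Trying the rational-root candidates, v = -3 is a root, so (v+3) divides it; the quotient is v^4+9*v^3+9*v^2+79*v+798.
Continuing, v = -6 is a root, so (v+6) is a factor; dividing leaves v^3+3*v^2-9*v+133.
Then v = -7 is a root, so (v+7) is a factor; dividing leaves v^2-4*v+19.
The quadratic v^2-4*v+19 has discriminant -60 < 0 and is irreducible over ℤ.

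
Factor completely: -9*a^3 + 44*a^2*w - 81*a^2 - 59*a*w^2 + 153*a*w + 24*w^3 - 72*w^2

Group: a*(-9*a^2 + 35*a*w - 81*a - 24*w^2 + 72*w) - w*(-9*a^2 + 35*a*w - 81*a - 24*w^2 + 72*w); both groups contain (-9*a^2 + 35*a*w - 81*a - 24*w^2 + 72*w), so (a - w) is a factor with cofactor -9*a^2 + 35*a*w - 81*a - 24*w^2 + 72*w.
The cofactor groups again: -9*a^2 + 35*a*w - 81*a - 24*w^2 + 72*w = -9*a*(a - 3*w + 9) + 8*w*(a - 3*w + 9); both groups contain (a - 3*w + 9), giving -(9*a - 8*w)*(a - 3*w + 9).

-(9*a - 8*w)*(a - 3*w + 9)*(a - w)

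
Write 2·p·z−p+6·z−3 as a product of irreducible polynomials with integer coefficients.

Group as (2·p·z−p) + (6·z−3) = p·(2·z−1) + 3·(2·z−1).
Both groups share the factor (2·z−1).

(2·z−1)·(p+3)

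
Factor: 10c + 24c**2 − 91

Need a pair with product 24·(−91) = −2184 and sum 10: that's −42 and 52.
Split the middle term: 24c**2 − 42c + 52c − 91 = 6c(4c − 7) + 13(4c − 7).

(4c − 7)(6c + 13)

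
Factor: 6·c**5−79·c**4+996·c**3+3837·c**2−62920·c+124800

Trying the rational-root candidates, c = 5 is a root, so (c−5) divides it; the quotient is 6·c**4−49·c**3+751·c**2+7592·c−24960.
Next, c = −15/2 is a root, giving the factor (2·c+15) and quotient 3·c**3−47·c**2+728·c−1664.
Continuing, c = 8/3 is a root, so (3·c−8) divides it; the quotient is c**2−13·c+208.
The quadratic c**2−13·c+208 has discriminant −663 < 0 and is irreducible over ℤ.

(2·c+15)·(3·c−8)·(c−5)·(c**2−13·c+208)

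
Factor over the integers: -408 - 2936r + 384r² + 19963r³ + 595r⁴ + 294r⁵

(6r + 1)(7r + 2)(7r - 3)(r² + 2r + 68)

By the rational root theorem, r = -1/6 is a root, so (6r + 1) is a factor; dividing leaves 49r⁴ + 91r³ + 3312r² - 488r - 408.
Next, r = 3/7 is a root, giving the factor (7r - 3) and quotient 7r³ + 16r² + 480r + 136.
Next, r = -2/7 is a root, so (7r + 2) is a factor; dividing leaves r² + 2r + 68.
The quadratic r² + 2r + 68 has discriminant -268 < 0 and is irreducible over ℤ.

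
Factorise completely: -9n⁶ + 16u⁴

Recognize a difference of squares with the parts 4u² and 3n³.

-(3n³ + 4u²)(3n³ - 4u²)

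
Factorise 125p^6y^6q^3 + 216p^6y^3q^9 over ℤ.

p^6q^3y^3(5y + 6q^2)(25y^2 − 30yq^2 + 36q^4)

Pull out the common factor p^6y^3q^3, leaving 125y^3 + 216q^6.
Recognize a sum of cubes with the parts 6q^2 and 5y.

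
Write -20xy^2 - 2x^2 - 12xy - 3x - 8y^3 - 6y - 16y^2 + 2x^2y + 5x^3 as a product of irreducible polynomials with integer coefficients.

Group: x(5x^2 + 12xy + 3x + 4y^2 + 6y) + (-2y - 1)(5x^2 + 12xy + 3x + 4y^2 + 6y); both groups contain (5x^2 + 12xy + 3x + 4y^2 + 6y), so (x - 2y - 1) is a factor with cofactor 5x^2 + 12xy + 3x + 4y^2 + 6y.
The cofactor groups again: 5x^2 + 12xy + 3x + 4y^2 + 6y = 5x(x + 2y) + (2y + 3)(x + 2y); both groups contain (x + 2y), giving (5x + 2y + 3)(x + 2y).

(5x + 2y + 3)(x + 2y)(x - 2y - 1)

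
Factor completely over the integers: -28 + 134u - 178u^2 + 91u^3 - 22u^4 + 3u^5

(3u - 1)(u - 1)(u - 2)(u^2 - 4u + 14)

By the rational root theorem, u = 2 is a root, so (u - 2) is a factor; dividing leaves 3u^4 - 16u^3 + 59u^2 - 60u + 14.
Next, u = 1 is a root, giving the factor (u - 1) and quotient 3u^3 - 13u^2 + 46u - 14.
Continuing, u = 1/3 is a root, so (3u - 1) divides it; the quotient is u^2 - 4u + 14.
The quadratic u^2 - 4u + 14 has discriminant -40 < 0 and is irreducible over ℤ.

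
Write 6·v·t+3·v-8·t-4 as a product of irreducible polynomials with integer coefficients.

(2·t+1)·(3·v-4)

Group as (6·v·t+3·v) + (-8·t-4) = 3·v·(2·t+1) - 4·(2·t+1).
Both groups share the factor (2·t+1).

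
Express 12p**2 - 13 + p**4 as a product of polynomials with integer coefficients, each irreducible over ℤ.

Substitute u = p**2 to get a quadratic in u, then factor.
p**2 + 13 is irreducible over ℤ (always positive, so no real roots).
p**2 - 1 is a difference of squares.

(p + 1)(p - 1)(p**2 + 13)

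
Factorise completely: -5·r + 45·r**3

5·r·(3·r + 1)·(3·r - 1)

Factor out 5·r, leaving 9·r**2 - 1, which is a difference of two squares.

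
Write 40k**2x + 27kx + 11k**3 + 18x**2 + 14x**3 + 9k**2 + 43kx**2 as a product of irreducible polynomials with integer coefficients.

Group: k(11k**2 + 29kx + 9k + 14x**2 + 18x) + x(11k**2 + 29kx + 9k + 14x**2 + 18x); both groups contain (11k**2 + 29kx + 9k + 14x**2 + 18x), so (k + x) is a factor with cofactor 11k**2 + 29kx + 9k + 14x**2 + 18x.
The cofactor groups again: 11k**2 + 29kx + 9k + 14x**2 + 18x = k(11k + 7x + 9) + 2x(11k + 7x + 9); both groups contain (11k + 7x + 9), giving (k + 2x)(11k + 7x + 9).

(11k + 7x + 9)(k + 2x)(k + x)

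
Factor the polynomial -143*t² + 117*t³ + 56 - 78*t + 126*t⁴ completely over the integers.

(3*t - 2)*(6*t + 7)*(7*t - 4)*(t + 1)

Testing divisors of the constant over divisors of the leading coefficient, t = -1 is a root, so (t + 1) is a factor; dividing leaves 126*t³ - 9*t² - 134*t + 56.
Next, t = -7/6 is a root, so (6*t + 7) divides it; the quotient is 21*t² - 26*t + 8.
The remaining quadratic factors as (7*t - 4)(3*t - 2).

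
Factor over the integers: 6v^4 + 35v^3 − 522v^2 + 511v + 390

By the rational root theorem, v = 5/3 is a root, so (3v − 5) is a factor; dividing leaves 2v^3 + 15v^2 − 149v − 78.
Then v = −13 is a root, so (v + 13) is a factor; dividing leaves 2v^2 − 11v − 6.
The remaining quadratic factors as (2v + 1)(v − 6).

(2v + 1)(3v − 5)(v + 13)(v − 6)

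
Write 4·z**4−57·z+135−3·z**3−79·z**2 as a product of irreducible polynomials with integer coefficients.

(4·z+9)·(z+3)·(z−1)·(z−5)

Trying the rational-root candidates, z = 5 is a root, so (z−5) is a factor; dividing leaves 4·z**3+17·z**2+6·z−27.
Continuing, z = 1 is a root, giving the factor (z−1) and quotient 4·z**2+21·z+27.
The remaining quadratic factors as (4·z+9)(z+3).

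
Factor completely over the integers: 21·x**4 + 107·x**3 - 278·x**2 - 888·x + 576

(3·x + 8)·(7·x - 4)·(x + 6)·(x - 3)

Among the possible rational roots, x = 4/7 is a root, giving the factor (7·x - 4) and quotient 3·x**3 + 17·x**2 - 30·x - 144.
Next, x = -8/3 is a root, so (3·x + 8) is a factor; dividing leaves x**2 + 3·x - 18.
The remaining quadratic factors as (x - 3)(x + 6).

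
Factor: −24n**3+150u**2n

Pull out the common factor 6n; 25u**2−4n**2 is a difference of squares.

6n(5u−2n)(5u+2n)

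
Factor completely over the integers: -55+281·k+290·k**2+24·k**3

(4·k+5)·(6·k-1)·(k+11)

By the rational root theorem, k = -5/4 is a root, so (4·k+5) is a factor; dividing leaves 6·k**2+65·k-11.
The remaining quadratic factors as (k+11)(6·k-1).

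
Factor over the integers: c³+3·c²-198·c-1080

(c+12)·(c+6)·(c-15)

Among the possible rational roots, c = -12 is a root, so (c+12) divides it; the quotient is c²-9·c-90.
The remaining quadratic factors as (c+6)(c-15).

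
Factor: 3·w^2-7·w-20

(3·w+5)·(w-4)

Need a pair with product 3·(-20) = -60 and sum -7: that's -12 and 5.
Split the middle term: 3·w^2-12·w + 5·w-20 = 3·w·(w-4) + 5·(w-4).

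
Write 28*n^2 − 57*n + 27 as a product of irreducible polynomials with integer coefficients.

Need a pair with product 28·27 = 756 and sum −57: that's −36 and −21.
Split the middle term: 28*n^2 − 36*n − 21*n + 27 = 4*n*(7*n − 9) − 3*(7*n − 9).

(4*n − 3)*(7*n − 9)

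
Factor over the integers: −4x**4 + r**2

Recognize a difference of squares with the parts r and 2x**2.

(r + 2x**2)(r − 2x**2)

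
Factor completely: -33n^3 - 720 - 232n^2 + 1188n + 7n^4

(7n - 5)(n + 6)(n - 4)(n - 6)

Trying the rational-root candidates, n = -6 is a root, so (n + 6) divides it; the quotient is 7n^3 - 75n^2 + 218n - 120.
Next, n = 5/7 is a root, so (7n - 5) divides it; the quotient is n^2 - 10n + 24.
The remaining quadratic factors as (n - 4)(n - 6).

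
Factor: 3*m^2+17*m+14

(3*m+14)*(m+1)

Need a pair with product 3·14 = 42 and sum 17: that's 3 and 14.
Split the middle term: 3*m^2+3*m + 14*m+14 = 3*m*(m+1) + 14*(m+1).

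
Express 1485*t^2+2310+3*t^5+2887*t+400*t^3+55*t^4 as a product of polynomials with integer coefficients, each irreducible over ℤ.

(3*t+7)*(t+5)*(t+6)*(t^2+5*t+11)

By the rational root theorem, t = −5 is a root, so (t+5) divides it; the quotient is 3*t^4+40*t^3+200*t^2+485*t+462.
Next, t = −6 is a root, giving the factor (t+6) and quotient 3*t^3+22*t^2+68*t+77.
Continuing, t = −7/3 is a root, so (3*t+7) divides it; the quotient is t^2+5*t+11.
The quadratic t^2+5*t+11 has discriminant −19 < 0 and is irreducible over ℤ.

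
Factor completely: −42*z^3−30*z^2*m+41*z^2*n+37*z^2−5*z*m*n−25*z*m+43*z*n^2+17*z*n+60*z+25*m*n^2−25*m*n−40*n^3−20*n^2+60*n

Group: 6*z*(−7*z^2−5*z*m+z*n+12*z−5*m*n+8*n^2+12*n) + (−5*n+5)*(−7*z^2−5*z*m+z*n+12*z−5*m*n+8*n^2+12*n); both groups contain (−7*z^2−5*z*m+z*n+12*z−5*m*n+8*n^2+12*n), so (6*z−5*n+5) is a factor with cofactor −7*z^2−5*z*m+z*n+12*z−5*m*n+8*n^2+12*n.
The cofactor groups again: −7*z^2−5*z*m+z*n+12*z−5*m*n+8*n^2+12*n = −7*z*(z+n) + (−5*m+8*n+12)*(z+n); both groups contain (z+n), giving −(7*z+5*m−8*n−12)*(z+n).

−(6*z−5*n+5)*(7*z+5*m−8*n−12)*(z+n)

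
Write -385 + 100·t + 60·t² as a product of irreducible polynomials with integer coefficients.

5·(2·t + 7)·(6·t - 11)

Pull out the common factor 5, then factor the remaining trinomial.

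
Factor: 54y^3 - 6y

Pull out the common factor 6y; 9y^2 - 1 is a difference of squares.

6y(3y + 1)(3y - 1)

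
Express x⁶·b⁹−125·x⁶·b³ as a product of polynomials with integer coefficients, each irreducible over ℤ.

b³·x⁶·(b²−5)·(b⁴+5·b²+25)

Every term has a factor of x⁶·b³; factoring it out leaves b⁶−125.
Recognize a difference of cubes with the parts b² and 5.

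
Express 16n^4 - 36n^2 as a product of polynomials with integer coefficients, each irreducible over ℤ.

Pull out the common factor 4n^2; 4n^2 - 9 is a difference of squares.

4n^2(2n + 3)(2n - 3)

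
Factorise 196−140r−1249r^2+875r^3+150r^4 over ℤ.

By the rational root theorem, r = −2/5 is a root, so (5r+2) divides it; the quotient is 30r^3+163r^2−315r+98.
Then r = 2/5 is a root, giving the factor (5r−2) and quotient 6r^2+35r−49.
The remaining quadratic factors as (6r−7)(r+7).

(5r+2)(5r−2)(6r−7)(r+7)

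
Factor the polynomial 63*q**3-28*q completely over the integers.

Every term has a factor of 7*q. Then 9*q**2-4 = (3*q)² − (2)².

7*q*(3*q+2)*(3*q-2)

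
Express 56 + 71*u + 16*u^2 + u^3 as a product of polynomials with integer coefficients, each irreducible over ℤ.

Testing divisors of the constant over divisors of the leading coefficient, u = -7 is a root, giving the factor (u + 7) and quotient u^2 + 9*u + 8.
The remaining quadratic factors as (u + 8)(u + 1).

(u + 1)*(u + 7)*(u + 8)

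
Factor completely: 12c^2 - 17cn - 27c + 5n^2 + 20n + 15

Group: 12c(c - n - 1) + (-5n - 15)(c - n - 1); both groups contain (c - n - 1).

(12c - 5n - 15)(c - n - 1)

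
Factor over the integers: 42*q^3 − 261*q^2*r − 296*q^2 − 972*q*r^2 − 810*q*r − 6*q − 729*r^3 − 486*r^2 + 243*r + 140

Group: 6*q*(7*q^2 − 54*q*r − 54*q − 81*r^2 − 18*r + 35) + (9*r + 4)*(7*q^2 − 54*q*r − 54*q − 81*r^2 − 18*r + 35); both groups contain (7*q^2 − 54*q*r − 54*q − 81*r^2 − 18*r + 35), so (6*q + 9*r + 4) is a factor with cofactor 7*q^2 − 54*q*r − 54*q − 81*r^2 − 18*r + 35.
The cofactor groups again: 7*q^2 − 54*q*r − 54*q − 81*r^2 − 18*r + 35 = 7*q*(q − 9*r − 7) + (9*r − 5)*(q − 9*r − 7); both groups contain (q − 9*r − 7), giving (7*q + 9*r − 5)*(q − 9*r − 7).

(6*q + 9*r + 4)*(7*q + 9*r − 5)*(q − 9*r − 7)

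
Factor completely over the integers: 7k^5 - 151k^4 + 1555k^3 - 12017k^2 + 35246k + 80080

(7k + 10)(k - 11)(k - 8)(k^2 - 4k + 91)

Trying the rational-root candidates, k = -10/7 is a root, giving the factor (7k + 10) and quotient k^4 - 23k^3 + 255k^2 - 2081k + 8008.
Next, k = 8 is a root, giving the factor (k - 8) and quotient k^3 - 15k^2 + 135k - 1001.
Then k = 11 is a root, so (k - 11) is a factor; dividing leaves k^2 - 4k + 91.
The quadratic k^2 - 4k + 91 has discriminant -348 < 0 and is irreducible over ℤ.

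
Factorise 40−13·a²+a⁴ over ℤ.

Substitute u = a² to get a quadratic in u, then factor.
a²−8 is irreducible over ℤ (8 is not a perfect square).
a²−5 is irreducible over ℤ (5 is not a perfect square).

(a²−5)·(a²−8)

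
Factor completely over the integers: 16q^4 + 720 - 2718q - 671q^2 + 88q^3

Trying the rational-root candidates, q = -8 is a root, giving the factor (q + 8) and quotient 16q^3 - 40q^2 - 351q + 90.
Next, q = -15/4 is a root, so (4q + 15) divides it; the quotient is 4q^2 - 25q + 6.
The remaining quadratic factors as (q - 6)(4q - 1).

(4q + 15)(4q - 1)(q + 8)(q - 6)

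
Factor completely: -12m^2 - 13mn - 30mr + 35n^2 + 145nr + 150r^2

Group: -4m(3m + 7n + 15r) + (5n + 10r)(3m + 7n + 15r); both groups contain (3m + 7n + 15r).

-(3m + 7n + 15r)(4m - 5n - 10r)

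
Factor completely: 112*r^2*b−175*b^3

Factor out 7*b, leaving 16*r^2−25*b^2, which is a difference of two squares.

7*b*(4*r−5*b)*(4*r+5*b)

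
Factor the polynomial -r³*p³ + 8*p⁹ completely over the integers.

Every term has a factor of p³; factoring it out leaves -r³ + 8*p⁶.
Recognize a difference of cubes with the parts 2*p² and r.

-p³*(r - 2*p²)*(r² + 2*r*p² + 4*p⁴)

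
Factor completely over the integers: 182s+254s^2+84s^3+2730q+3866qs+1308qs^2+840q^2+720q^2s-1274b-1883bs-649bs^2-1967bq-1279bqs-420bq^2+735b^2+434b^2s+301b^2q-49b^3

-(7b-12s-14)(7b-15q-s)(b-4q-7s-13)

Group: 7b(-7b^2+28bq+61bs+105b-48qs-56q-84s^2-254s-182) + (-15q-s)(-7b^2+28bq+61bs+105b-48qs-56q-84s^2-254s-182); both groups contain (-7b^2+28bq+61bs+105b-48qs-56q-84s^2-254s-182), so (7b-15q-s) is a factor with cofactor -7b^2+28bq+61bs+105b-48qs-56q-84s^2-254s-182.
The cofactor groups again: -7b^2+28bq+61bs+105b-48qs-56q-84s^2-254s-182 = -b(7b-12s-14) + (4q+7s+13)(7b-12s-14); both groups contain (7b-12s-14), giving -(b-4q-7s-13)(7b-12s-14).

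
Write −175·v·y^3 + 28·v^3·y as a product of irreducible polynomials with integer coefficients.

7·v·y·(2·v + 5·y)·(2·v − 5·y)

Every term has a factor of 7·v·y. Then 4·v^2 − 25·y^2 = (2·v)² − (5·y)².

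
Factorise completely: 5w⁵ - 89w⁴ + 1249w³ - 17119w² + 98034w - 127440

Testing divisors of the constant over divisors of the leading coefficient, w = 10 is a root, so (w - 10) is a factor; dividing leaves 5w⁴ - 39w³ + 859w² - 8529w + 12744.
Next, w = 8 is a root, so (w - 8) divides it; the quotient is 5w³ + w² + 867w - 1593.
Continuing, w = 9/5 is a root, so (5w - 9) divides it; the quotient is w² + 2w + 177.
The quadratic w² + 2w + 177 has discriminant -704 < 0 and is irreducible over ℤ.

(5w - 9)(w - 10)(w - 8)(w² + 2w + 177)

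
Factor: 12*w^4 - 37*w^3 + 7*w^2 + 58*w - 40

By the rational root theorem, w = 4/3 is a root, so (3*w - 4) is a factor; dividing leaves 4*w^3 - 7*w^2 - 7*w + 10.
Continuing, w = -5/4 is a root, giving the factor (4*w + 5) and quotient w^2 - 3*w + 2.
The remaining quadratic factors as (w - 2)(w - 1).

(3*w - 4)*(4*w + 5)*(w - 1)*(w - 2)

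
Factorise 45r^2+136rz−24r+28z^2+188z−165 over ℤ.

(5r+14z−11)(9r+2z+15)

Group: 9r(5r+14z−11) + (2z+15)(5r+14z−11); both groups contain (5r+14z−11).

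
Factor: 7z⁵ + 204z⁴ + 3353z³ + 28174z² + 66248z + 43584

By the rational root theorem, z = -2 is a root, giving the factor (z + 2) and quotient 7z⁴ + 190z³ + 2973z² + 22228z + 21792.
Next, z = -8/7 is a root, so (7z + 8) is a factor; dividing leaves z³ + 26z² + 395z + 2724.
Continuing, z = -12 is a root, so (z + 12) is a factor; dividing leaves z² + 14z + 227.
The quadratic z² + 14z + 227 has discriminant -712 < 0 and is irreducible over ℤ.

(7z + 8)(z + 12)(z + 2)(z² + 14z + 227)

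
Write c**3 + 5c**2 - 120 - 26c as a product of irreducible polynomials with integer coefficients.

(c + 4)(c + 6)(c - 5)

By the rational root theorem, c = 5 is a root, giving the factor (c - 5) and quotient c**2 + 10c + 24.
The remaining quadratic factors as (c + 4)(c + 6).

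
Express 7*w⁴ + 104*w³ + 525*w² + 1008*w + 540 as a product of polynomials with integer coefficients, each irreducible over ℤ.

(7*w + 6)*(w + 3)*(w + 5)*(w + 6)

Among the possible rational roots, w = -6/7 is a root, giving the factor (7*w + 6) and quotient w³ + 14*w² + 63*w + 90.
Continuing, w = -5 is a root, so (w + 5) is a factor; dividing leaves w² + 9*w + 18.
The remaining quadratic factors as (w + 3)(w + 6).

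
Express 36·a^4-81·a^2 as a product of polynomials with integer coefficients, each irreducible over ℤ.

Every term has a factor of 9·a^2. Then 4·a^2-9 = (2·a)² − (3)².

9·a^2·(2·a+3)·(2·a-3)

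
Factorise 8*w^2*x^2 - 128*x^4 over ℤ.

8*x^2*(w + 4*x)*(w - 4*x)

Every term has a factor of 8*x^2. Then w^2 - 16*x^2 = (w)² − (4*x)².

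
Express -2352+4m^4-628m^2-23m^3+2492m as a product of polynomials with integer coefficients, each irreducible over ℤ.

(4m-7)(m+12)(m-14)(m-2)

Trying the rational-root candidates, m = 2 is a root, giving the factor (m-2) and quotient 4m^3-15m^2-658m+1176.
Then m = 7/4 is a root, so (4m-7) is a factor; dividing leaves m^2-2m-168.
The remaining quadratic factors as (m-14)(m+12).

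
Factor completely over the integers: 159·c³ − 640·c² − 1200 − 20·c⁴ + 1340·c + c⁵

Trying the rational-root candidates, c = 4 is a root, so (c − 4) divides it; the quotient is c⁴ − 16·c³ + 95·c² − 260·c + 300.
Then c = 5 is a root, giving the factor (c − 5) and quotient c³ − 11·c² + 40·c − 60.
Then c = 6 is a root, so (c − 6) is a factor; dividing leaves c² − 5·c + 10.
The quadratic c² − 5·c + 10 has discriminant −15 < 0 and is irreducible over ℤ.

(c − 4)·(c − 5)·(c − 6)·(c² − 5·c + 10)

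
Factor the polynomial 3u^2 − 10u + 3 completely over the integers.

Need a pair with product 3·3 = 9 and sum −10: that's −1 and −9.
Split the middle term: 3u^2 − u − 9u + 3 = u(3u − 1) − 3(3u − 1).

(3u − 1)(u − 3)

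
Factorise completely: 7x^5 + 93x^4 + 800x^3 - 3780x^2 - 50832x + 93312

(7x - 12)(x + 8)(x - 6)(x^2 + 13x + 162)

By the rational root theorem, x = 12/7 is a root, so (7x - 12) divides it; the quotient is x^4 + 15x^3 + 140x^2 - 300x - 7776.
Then x = -8 is a root, giving the factor (x + 8) and quotient x^3 + 7x^2 + 84x - 972.
Then x = 6 is a root, giving the factor (x - 6) and quotient x^2 + 13x + 162.
The quadratic x^2 + 13x + 162 has discriminant -479 < 0 and is irreducible over ℤ.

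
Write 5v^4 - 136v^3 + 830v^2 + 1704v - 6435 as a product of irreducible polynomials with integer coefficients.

Trying the rational-root candidates, v = 11/5 is a root, so (5v - 11) divides it; the quotient is v^3 - 25v^2 + 111v + 585.
Then v = 13 is a root, so (v - 13) divides it; the quotient is v^2 - 12v - 45.
The remaining quadratic factors as (v - 15)(v + 3).

(5v - 11)(v + 3)(v - 13)(v - 15)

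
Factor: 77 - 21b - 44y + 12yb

Group as (12yb - 44y) + (-21b + 77) = 4y(3b - 11) - 7(3b - 11).
Both groups share the factor (3b - 11).

(3b - 11)(4y - 7)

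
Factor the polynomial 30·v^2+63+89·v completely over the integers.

(5·v+9)·(6·v+7)

Need a pair with product 30·63 = 1890 and sum 89: that's 54 and 35.
Split the middle term: 30·v^2+54·v + 35·v+63 = 6·v·(5·v+9) + 7·(5·v+9).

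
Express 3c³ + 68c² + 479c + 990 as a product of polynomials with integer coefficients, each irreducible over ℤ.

(3c + 11)(c + 10)(c + 9)

Among the possible rational roots, c = -11/3 is a root, so (3c + 11) is a factor; dividing leaves c² + 19c + 90.
The remaining quadratic factors as (c + 10)(c + 9).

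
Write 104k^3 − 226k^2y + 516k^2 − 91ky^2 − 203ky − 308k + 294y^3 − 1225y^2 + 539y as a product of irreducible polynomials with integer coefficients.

(13k + 14y − 7)(2k − 3y + 11)(4k − 7y)

Group: 4k(26k^2 − 11ky + 129k − 42y^2 + 175y − 77) − 7y(26k^2 − 11ky + 129k − 42y^2 + 175y − 77); both groups contain (26k^2 − 11ky + 129k − 42y^2 + 175y − 77), so (4k − 7y) is a factor with cofactor 26k^2 − 11ky + 129k − 42y^2 + 175y − 77.
The cofactor groups again: 26k^2 − 11ky + 129k − 42y^2 + 175y − 77 = 13k(2k − 3y + 11) + (14y − 7)(2k − 3y + 11); both groups contain (2k − 3y + 11), giving (13k + 14y − 7)(2k − 3y + 11).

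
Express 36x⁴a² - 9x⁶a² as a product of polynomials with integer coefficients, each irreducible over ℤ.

Pull out the common factor 9x⁴a², leaving -x² + 4.
Recognize a difference of squares with the parts 2 and x.

-9a²x⁴(x + 2)(x - 2)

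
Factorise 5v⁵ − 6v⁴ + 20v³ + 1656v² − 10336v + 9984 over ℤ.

By the rational root theorem, v = 4 is a root, so (v − 4) divides it; the quotient is 5v⁴ + 14v³ + 76v² + 1960v − 2496.
Next, v = −8 is a root, so (v + 8) is a factor; dividing leaves 5v³ − 26v² + 284v − 312.
Continuing, v = 6/5 is a root, so (5v − 6) is a factor; dividing leaves v² − 4v + 52.
The quadratic v² − 4v + 52 has discriminant −192 < 0 and is irreducible over ℤ.

(5v − 6)(v + 8)(v − 4)(v² − 4v + 52)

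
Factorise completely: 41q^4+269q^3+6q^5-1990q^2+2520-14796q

(6q-1)(q+5)(q-6)(q^2+8q+84)

Trying the rational-root candidates, q = 6 is a root, giving the factor (q-6) and quotient 6q^4+77q^3+731q^2+2396q-420.
Next, q = 1/6 is a root, so (6q-1) divides it; the quotient is q^3+13q^2+124q+420.
Next, q = -5 is a root, so (q+5) divides it; the quotient is q^2+8q+84.
The quadratic q^2+8q+84 has discriminant -272 < 0 and is irreducible over ℤ.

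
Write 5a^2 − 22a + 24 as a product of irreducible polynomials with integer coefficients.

(5a − 12)(a − 2)

Need a pair with product 5·24 = 120 and sum −22: that's −10 and −12.
Split the middle term: 5a^2 − 10a − 12a + 24 = 5a(a − 2) − 12(a − 2).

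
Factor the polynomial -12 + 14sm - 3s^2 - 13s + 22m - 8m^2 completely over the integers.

Group: -3s(s - 4m + 3) + (2m - 4)(s - 4m + 3); both groups contain (s - 4m + 3).

-(3s - 2m + 4)(s - 4m + 3)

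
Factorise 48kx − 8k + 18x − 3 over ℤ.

Group as (48kx − 8k) + (18x − 3) = 8k(6x − 1) + 3(6x − 1).
Both groups share the factor (6x − 1).

(6x − 1)(8k + 3)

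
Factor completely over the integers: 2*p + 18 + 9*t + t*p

Group as (t*p + 9*t) + (2*p + 18) = t*(p + 9) + 2*(p + 9).
Both groups share the factor (p + 9).

(p + 9)*(t + 2)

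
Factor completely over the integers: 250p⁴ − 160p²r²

Pull out the common factor 10p²; 25p² − 16r² is a difference of squares.

10p²(5p + 4r)(5p − 4r)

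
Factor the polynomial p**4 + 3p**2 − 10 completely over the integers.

Substitute u = p**2 to get a quadratic in u, then factor.
p**2 + 5 is irreducible over ℤ (always positive, so no real roots).
p**2 − 2 is irreducible over ℤ (2 is not a perfect square).

(p**2 + 5)(p**2 − 2)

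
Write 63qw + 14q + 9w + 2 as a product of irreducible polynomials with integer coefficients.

(7q + 1)(9w + 2)

Group as (63qw + 14q) + (9w + 2) = 7q(9w + 2) + (9w + 2).
Both groups share the factor (9w + 2).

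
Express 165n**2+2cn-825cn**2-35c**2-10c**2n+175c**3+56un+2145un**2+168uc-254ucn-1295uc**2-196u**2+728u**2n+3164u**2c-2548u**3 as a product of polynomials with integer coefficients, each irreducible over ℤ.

Group: 14u(-182u**2+161uc+195un-14u-35c**2-75cn+7c+15n) + (-5c+11n)(-182u**2+161uc+195un-14u-35c**2-75cn+7c+15n); both groups contain (-182u**2+161uc+195un-14u-35c**2-75cn+7c+15n), so (14u-5c+11n) is a factor with cofactor -182u**2+161uc+195un-14u-35c**2-75cn+7c+15n.
The cofactor groups again: -182u**2+161uc+195un-14u-35c**2-75cn+7c+15n = -14u(13u-5c+1) + (7c+15n)(13u-5c+1); both groups contain (13u-5c+1), giving -(14u-7c-15n)(13u-5c+1).

-(14u-5c+11n)(13u-5c+1)(14u-7c-15n)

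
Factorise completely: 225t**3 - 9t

9t(5t + 1)(5t - 1)

Pull out the common factor 9t; 25t**2 - 1 is a difference of squares.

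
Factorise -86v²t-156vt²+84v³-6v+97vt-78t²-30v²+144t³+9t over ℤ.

Group: 7v(12v²-2vt-6v-24t²+9t) + (-6t+1)(12v²-2vt-6v-24t²+9t); both groups contain (12v²-2vt-6v-24t²+9t), so (7v-6t+1) is a factor with cofactor 12v²-2vt-6v-24t²+9t.
The cofactor groups again: 12v²-2vt-6v-24t²+9t = 6v(2v-3t) + (8t-3)(2v-3t); both groups contain (2v-3t), giving (6v+8t-3)(2v-3t).

(2v-3t)(7v-6t+1)(6v+8t-3)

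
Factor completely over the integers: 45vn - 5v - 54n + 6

Group as (45vn - 5v) + (-54n + 6) = 5v(9n - 1) - 6(9n - 1).
Both groups share the factor (9n - 1).

(5v - 6)(9n - 1)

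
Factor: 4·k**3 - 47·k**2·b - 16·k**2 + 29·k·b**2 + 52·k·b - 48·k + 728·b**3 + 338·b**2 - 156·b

(k - 7·b + 2)·(k - 8·b - 6)·(4·k + 13·b)

Group: k·(4·k**2 - 19·k·b - 24·k - 104·b**2 - 78·b) + (-7·b + 2)·(4·k**2 - 19·k·b - 24·k - 104·b**2 - 78·b); both groups contain (4·k**2 - 19·k·b - 24·k - 104·b**2 - 78·b), so (k - 7·b + 2) is a factor with cofactor 4·k**2 - 19·k·b - 24·k - 104·b**2 - 78·b.
The cofactor groups again: 4·k**2 - 19·k·b - 24·k - 104·b**2 - 78·b = 4·k·(k - 8·b - 6) + 13·b·(k - 8·b - 6); both groups contain (k - 8·b - 6), giving (4·k + 13·b)·(k - 8·b - 6).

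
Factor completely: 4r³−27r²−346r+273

(4r−3)(r+7)(r−13)

Trying the rational-root candidates, r = 3/4 is a root, so (4r−3) is a factor; dividing leaves r²−6r−91.
The remaining quadratic factors as (r+7)(r−13).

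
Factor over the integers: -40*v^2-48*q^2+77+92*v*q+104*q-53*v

-(8*v-12*q-7)*(5*v-4*q+11)

Group: -5*v*(8*v-12*q-7) + (4*q-11)*(8*v-12*q-7); both groups contain (8*v-12*q-7).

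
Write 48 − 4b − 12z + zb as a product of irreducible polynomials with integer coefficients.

Group as (zb − 12z) + (−4b + 48) = z(b − 12) − 4(b − 12).
Both groups share the factor (b − 12).

(b − 12)(z − 4)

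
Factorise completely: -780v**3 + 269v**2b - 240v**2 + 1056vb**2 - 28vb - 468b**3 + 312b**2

-(12v - 13b)(13v - 6b + 4)(5v + 6b)

Group: 12v(-65v**2 - 48vb - 20v + 36b**2 - 24b) - 13b(-65v**2 - 48vb - 20v + 36b**2 - 24b); both groups contain (-65v**2 - 48vb - 20v + 36b**2 - 24b), so (12v - 13b) is a factor with cofactor -65v**2 - 48vb - 20v + 36b**2 - 24b.
The cofactor groups again: -65v**2 - 48vb - 20v + 36b**2 - 24b = -5v(13v - 6b + 4) - 6b(13v - 6b + 4); both groups contain (13v - 6b + 4), giving -(5v + 6b)(13v - 6b + 4).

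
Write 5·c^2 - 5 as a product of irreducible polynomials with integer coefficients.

5·(c + 1)·(c - 1)

Pull out the common factor 5; c^2 - 1 is a difference of squares.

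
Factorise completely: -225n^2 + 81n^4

Every term has a factor of 9n^2. Then 9n^2 - 25 = (3n)² − (5)².

9n^2(3n + 5)(3n - 5)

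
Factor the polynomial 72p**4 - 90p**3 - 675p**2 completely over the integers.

9p**2(2p + 5)(4p - 15)

Pull out the common factor 9p**2, then factor the remaining trinomial.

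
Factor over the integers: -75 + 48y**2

Factor out 3, leaving 16y**2 - 25, which is a difference of two squares.

3(4y + 5)(4y - 5)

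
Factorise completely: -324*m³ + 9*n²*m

9*m*(n - 6*m)*(n + 6*m)

Every term has a factor of 9*m. Then n² - 36*m² = (n)² − (6*m)².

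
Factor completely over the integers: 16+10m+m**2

(m+2)(m+8)

Two integers with product 16 and sum 10 are 8 and 2.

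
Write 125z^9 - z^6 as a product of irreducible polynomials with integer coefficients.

z^6(5z - 1)(25z^2 + 5z + 1)

Pull out the common factor z^6, leaving 125z^3 - 1.
Recognize a difference of cubes with the parts 5z and 1.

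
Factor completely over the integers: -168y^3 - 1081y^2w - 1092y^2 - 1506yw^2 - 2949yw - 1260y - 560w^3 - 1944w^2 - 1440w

Group: 7y(-24y^2 - 127yw - 156y - 70w^2 - 243w - 180) + 8w(-24y^2 - 127yw - 156y - 70w^2 - 243w - 180); both groups contain (-24y^2 - 127yw - 156y - 70w^2 - 243w - 180), so (7y + 8w) is a factor with cofactor -24y^2 - 127yw - 156y - 70w^2 - 243w - 180.
The cofactor groups again: -24y^2 - 127yw - 156y - 70w^2 - 243w - 180 = -8y(3y + 14w + 15) + (-5w - 12)(3y + 14w + 15); both groups contain (3y + 14w + 15), giving -(8y + 5w + 12)(3y + 14w + 15).

-(3y + 14w + 15)(8y + 5w + 12)(7y + 8w)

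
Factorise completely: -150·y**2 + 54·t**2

6·(3·t + 5·y)·(3·t - 5·y)

Factor out 6, leaving 9·t**2 - 25·y**2, which is a difference of two squares.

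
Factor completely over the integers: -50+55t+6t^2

(6t-5)(t+10)

Need a pair with product 6·(-50) = -300 and sum 55: that's 60 and -5.
Split the middle term: 6t^2+60t - 5t-50 = 6t(t+10) - 5(t+10).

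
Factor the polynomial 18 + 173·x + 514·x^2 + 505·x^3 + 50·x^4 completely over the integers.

(2·x + 1)·(5·x + 1)·(5·x + 2)·(x + 9)

Testing divisors of the constant over divisors of the leading coefficient, x = -9 is a root, giving the factor (x + 9) and quotient 50·x^3 + 55·x^2 + 19·x + 2.
Next, x = -1/2 is a root, so (2·x + 1) divides it; the quotient is 25·x^2 + 15·x + 2.
The remaining quadratic factors as (5·x + 1)(5·x + 2).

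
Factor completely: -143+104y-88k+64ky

(8k+13)(8y-11)

Group as (64ky-88k) + (104y-143) = 8k(8y-11) + 13(8y-11).
Both groups share the factor (8y-11).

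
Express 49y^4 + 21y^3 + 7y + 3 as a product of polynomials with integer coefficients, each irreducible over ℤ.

Group as (49y^4 + 7y) + (21y^3 + 3) = 7y(7y^3 + 1) + 3(7y^3 + 1).
Both groups share the factor (7y^3 + 1).

(7y + 3)(7y^3 + 1)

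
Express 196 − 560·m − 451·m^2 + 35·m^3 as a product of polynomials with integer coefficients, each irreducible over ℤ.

(5·m + 7)·(7·m − 2)·(m − 14)

By the rational root theorem, m = 2/7 is a root, so (7·m − 2) is a factor; dividing leaves 5·m^2 − 63·m − 98.
The remaining quadratic factors as (5·m + 7)(m − 14).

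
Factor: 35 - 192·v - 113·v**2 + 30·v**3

By the rational root theorem, v = -7/5 is a root, giving the factor (5·v + 7) and quotient 6·v**2 - 31·v + 5.
The remaining quadratic factors as (v - 5)(6·v - 1).

(5·v + 7)·(6·v - 1)·(v - 5)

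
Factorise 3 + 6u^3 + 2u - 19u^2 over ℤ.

(2u - 1)(3u + 1)(u - 3)

Testing divisors of the constant over divisors of the leading coefficient, u = 3 is a root, so (u - 3) divides it; the quotient is 6u^2 - u - 1.
The remaining quadratic factors as (2u - 1)(3u + 1).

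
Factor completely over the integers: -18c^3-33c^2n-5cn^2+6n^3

-(2c+3n)(3c+2n)(3c-n)

Group: 3c(-6c^2-7cn+3n^2) + 2n(-6c^2-7cn+3n^2); both groups contain (-6c^2-7cn+3n^2), so (3c+2n) is a factor with cofactor -6c^2-7cn+3n^2.
The cofactor groups again: -6c^2-7cn+3n^2 = -3c(2c+3n) + n(2c+3n); both groups contain (2c+3n), giving -(3c-n)(2c+3n).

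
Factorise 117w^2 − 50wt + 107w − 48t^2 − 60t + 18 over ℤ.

Group: 9w(13w + 6t + 9) + (−8t + 2)(13w + 6t + 9); both groups contain (13w + 6t + 9).

(9w − 8t + 2)(13w + 6t + 9)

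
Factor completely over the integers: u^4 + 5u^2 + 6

Substitute w = u^2 to get a quadratic in w, then factor.
u^2 + 3 is irreducible over ℤ (always positive, so no real roots).
u^2 + 2 is irreducible over ℤ (always positive, so no real roots).

(u^2 + 2)(u^2 + 3)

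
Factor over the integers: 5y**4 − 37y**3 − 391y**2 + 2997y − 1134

Trying the rational-root candidates, y = 7 is a root, giving the factor (y − 7) and quotient 5y**3 − 2y**2 − 405y + 162.
Continuing, y = 9 is a root, so (y − 9) is a factor; dividing leaves 5y**2 + 43y − 18.
The remaining quadratic factors as (5y − 2)(y + 9).

(5y − 2)(y + 9)(y − 7)(y − 9)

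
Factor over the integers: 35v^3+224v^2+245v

Pull out the common factor 7v, then factor the remaining trinomial.

7v(5v+7)(v+5)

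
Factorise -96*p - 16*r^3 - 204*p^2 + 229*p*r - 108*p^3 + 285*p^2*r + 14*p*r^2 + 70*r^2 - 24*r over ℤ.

-(3*p - 8*r + 3)*(4*p + r)*(9*p - 2*r + 8)

Group: 3*p*(-36*p^2 - p*r - 32*p + 2*r^2 - 8*r) + (-8*r + 3)*(-36*p^2 - p*r - 32*p + 2*r^2 - 8*r); both groups contain (-36*p^2 - p*r - 32*p + 2*r^2 - 8*r), so (3*p - 8*r + 3) is a factor with cofactor -36*p^2 - p*r - 32*p + 2*r^2 - 8*r.
The cofactor groups again: -36*p^2 - p*r - 32*p + 2*r^2 - 8*r = -9*p*(4*p + r) + (2*r - 8)*(4*p + r); both groups contain (4*p + r), giving -(9*p - 2*r + 8)*(4*p + r).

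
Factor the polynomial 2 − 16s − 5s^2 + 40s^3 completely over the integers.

Group as (40s^3 − 16s) + (−5s^2 + 2) = 8s(5s^2 − 2) − (5s^2 − 2).
Both groups share the factor (5s^2 − 2).

(8s − 1)(5s^2 − 2)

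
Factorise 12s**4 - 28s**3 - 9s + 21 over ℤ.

Group as (12s**4 - 9s) + (-28s**3 + 21) = 3s(4s**3 - 3) - 7(4s**3 - 3).
Both groups share the factor (4s**3 - 3).

(3s - 7)(4s**3 - 3)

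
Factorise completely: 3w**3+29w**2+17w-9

Among the possible rational roots, w = -9 is a root, giving the factor (w+9) and quotient 3w**2+2w-1.
The remaining quadratic factors as (3w-1)(w+1).

(3w-1)(w+1)(w+9)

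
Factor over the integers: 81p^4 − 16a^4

Difference of squares twice: with A = 3p and B = 2a, A⁴ − B⁴ = (A² − B²)(A² + B²), and A² − B² factors again.

(3p − 2a)(3p + 2a)(9p^2 + 4a^2)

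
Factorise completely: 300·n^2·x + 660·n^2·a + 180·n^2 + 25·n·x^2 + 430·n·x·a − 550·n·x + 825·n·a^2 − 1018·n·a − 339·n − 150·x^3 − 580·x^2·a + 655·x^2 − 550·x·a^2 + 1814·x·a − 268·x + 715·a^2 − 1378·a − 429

(5·x + 11·a + 3)·(15·n − 10·x + 13)·(4·n + 3·x + 5·a − 11)

Group: 5·x·(60·n^2 + 5·n·x + 75·n·a − 113·n − 30·x^2 − 50·x·a + 149·x + 65·a − 143) + (11·a + 3)·(60·n^2 + 5·n·x + 75·n·a − 113·n − 30·x^2 − 50·x·a + 149·x + 65·a − 143); both groups contain (60·n^2 + 5·n·x + 75·n·a − 113·n − 30·x^2 − 50·x·a + 149·x + 65·a − 143), so (5·x + 11·a + 3) is a factor with cofactor 60·n^2 + 5·n·x + 75·n·a − 113·n − 30·x^2 − 50·x·a + 149·x + 65·a − 143.
The cofactor groups again: 60·n^2 + 5·n·x + 75·n·a − 113·n − 30·x^2 − 50·x·a + 149·x + 65·a − 143 = 15·n·(4·n + 3·x + 5·a − 11) + (−10·x + 13)·(4·n + 3·x + 5·a − 11); both groups contain (4·n + 3·x + 5·a − 11), giving (15·n − 10·x + 13)·(4·n + 3·x + 5·a − 11).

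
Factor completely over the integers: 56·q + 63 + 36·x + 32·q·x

(4·x + 7)·(8·q + 9)

Group as (32·q·x + 56·q) + (36·x + 63) = 8·q·(4·x + 7) + 9·(4·x + 7).
Both groups share the factor (4·x + 7).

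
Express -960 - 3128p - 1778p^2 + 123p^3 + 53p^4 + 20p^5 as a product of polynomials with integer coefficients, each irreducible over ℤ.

(4p + 5)(5p + 2)(p - 4)(p^2 + 5p + 24)

By the rational root theorem, p = 4 is a root, so (p - 4) divides it; the quotient is 20p^4 + 133p^3 + 655p^2 + 842p + 240.
Continuing, p = -2/5 is a root, giving the factor (5p + 2) and quotient 4p^3 + 25p^2 + 121p + 120.
Then p = -5/4 is a root, so (4p + 5) divides it; the quotient is p^2 + 5p + 24.
The quadratic p^2 + 5p + 24 has discriminant -71 < 0 and is irreducible over ℤ.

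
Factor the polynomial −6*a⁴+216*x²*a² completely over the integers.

Pull out the common factor 6*a²; 36*x²−a² is a difference of squares.

6*a²*(6*x−a)*(6*x+a)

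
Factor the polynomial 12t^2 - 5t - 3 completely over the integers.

(3t + 1)(4t - 3)

Need a pair with product 12·(-3) = -36 and sum -5: that's 4 and -9.
Split the middle term: 12t^2 + 4t - 9t - 3 = 4t(3t + 1) - 3(3t + 1).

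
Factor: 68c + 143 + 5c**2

Need a pair with product 5·143 = 715 and sum 68: that's 13 and 55.
Split the middle term: 5c**2 + 13c + 55c + 143 = c(5c + 13) + 11(5c + 13).

(5c + 13)(c + 11)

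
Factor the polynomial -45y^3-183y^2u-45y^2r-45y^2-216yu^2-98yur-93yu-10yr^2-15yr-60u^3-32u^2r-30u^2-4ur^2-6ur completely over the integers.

Group: 3y(-15y^2-31yu-5yr-10u^2-2ur) + (6u+2r+3)(-15y^2-31yu-5yr-10u^2-2ur); both groups contain (-15y^2-31yu-5yr-10u^2-2ur), so (3y+6u+2r+3) is a factor with cofactor -15y^2-31yu-5yr-10u^2-2ur.
The cofactor groups again: -15y^2-31yu-5yr-10u^2-2ur = -5y(3y+5u+r) - 2u(3y+5u+r); both groups contain (3y+5u+r), giving -(5y+2u)(3y+5u+r).

-(3y+6u+2r+3)(5y+2u)(3y+5u+r)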